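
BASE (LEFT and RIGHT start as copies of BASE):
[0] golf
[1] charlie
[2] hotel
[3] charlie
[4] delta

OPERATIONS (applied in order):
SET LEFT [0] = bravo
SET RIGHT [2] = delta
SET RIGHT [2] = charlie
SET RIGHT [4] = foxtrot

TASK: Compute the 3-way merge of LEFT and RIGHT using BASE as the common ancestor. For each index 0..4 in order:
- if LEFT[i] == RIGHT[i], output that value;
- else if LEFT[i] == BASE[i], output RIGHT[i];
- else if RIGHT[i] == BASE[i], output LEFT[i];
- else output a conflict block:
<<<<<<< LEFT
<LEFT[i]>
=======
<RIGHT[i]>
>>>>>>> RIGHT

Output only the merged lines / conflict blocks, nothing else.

Final LEFT:  [bravo, charlie, hotel, charlie, delta]
Final RIGHT: [golf, charlie, charlie, charlie, foxtrot]
i=0: L=bravo, R=golf=BASE -> take LEFT -> bravo
i=1: L=charlie R=charlie -> agree -> charlie
i=2: L=hotel=BASE, R=charlie -> take RIGHT -> charlie
i=3: L=charlie R=charlie -> agree -> charlie
i=4: L=delta=BASE, R=foxtrot -> take RIGHT -> foxtrot

Answer: bravo
charlie
charlie
charlie
foxtrot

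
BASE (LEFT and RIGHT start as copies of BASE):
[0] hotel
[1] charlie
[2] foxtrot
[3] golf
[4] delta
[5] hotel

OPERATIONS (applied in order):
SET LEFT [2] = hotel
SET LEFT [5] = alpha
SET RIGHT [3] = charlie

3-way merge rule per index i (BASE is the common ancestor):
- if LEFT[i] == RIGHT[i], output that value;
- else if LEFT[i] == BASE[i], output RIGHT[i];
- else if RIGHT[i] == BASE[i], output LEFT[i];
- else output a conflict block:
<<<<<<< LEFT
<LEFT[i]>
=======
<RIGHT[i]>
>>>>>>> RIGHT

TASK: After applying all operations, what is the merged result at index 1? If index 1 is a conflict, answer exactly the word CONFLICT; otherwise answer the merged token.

Final LEFT:  [hotel, charlie, hotel, golf, delta, alpha]
Final RIGHT: [hotel, charlie, foxtrot, charlie, delta, hotel]
i=0: L=hotel R=hotel -> agree -> hotel
i=1: L=charlie R=charlie -> agree -> charlie
i=2: L=hotel, R=foxtrot=BASE -> take LEFT -> hotel
i=3: L=golf=BASE, R=charlie -> take RIGHT -> charlie
i=4: L=delta R=delta -> agree -> delta
i=5: L=alpha, R=hotel=BASE -> take LEFT -> alpha
Index 1 -> charlie

Answer: charlie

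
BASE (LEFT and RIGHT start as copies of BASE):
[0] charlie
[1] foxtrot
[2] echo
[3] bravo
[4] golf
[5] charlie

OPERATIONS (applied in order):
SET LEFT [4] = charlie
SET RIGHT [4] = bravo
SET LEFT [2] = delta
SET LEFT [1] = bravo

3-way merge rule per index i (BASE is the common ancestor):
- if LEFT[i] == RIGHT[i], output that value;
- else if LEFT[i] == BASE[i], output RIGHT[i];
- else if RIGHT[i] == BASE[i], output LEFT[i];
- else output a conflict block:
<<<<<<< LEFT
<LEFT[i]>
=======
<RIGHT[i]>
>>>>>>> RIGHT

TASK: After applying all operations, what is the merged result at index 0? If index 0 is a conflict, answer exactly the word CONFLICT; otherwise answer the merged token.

Answer: charlie

Derivation:
Final LEFT:  [charlie, bravo, delta, bravo, charlie, charlie]
Final RIGHT: [charlie, foxtrot, echo, bravo, bravo, charlie]
i=0: L=charlie R=charlie -> agree -> charlie
i=1: L=bravo, R=foxtrot=BASE -> take LEFT -> bravo
i=2: L=delta, R=echo=BASE -> take LEFT -> delta
i=3: L=bravo R=bravo -> agree -> bravo
i=4: BASE=golf L=charlie R=bravo all differ -> CONFLICT
i=5: L=charlie R=charlie -> agree -> charlie
Index 0 -> charlie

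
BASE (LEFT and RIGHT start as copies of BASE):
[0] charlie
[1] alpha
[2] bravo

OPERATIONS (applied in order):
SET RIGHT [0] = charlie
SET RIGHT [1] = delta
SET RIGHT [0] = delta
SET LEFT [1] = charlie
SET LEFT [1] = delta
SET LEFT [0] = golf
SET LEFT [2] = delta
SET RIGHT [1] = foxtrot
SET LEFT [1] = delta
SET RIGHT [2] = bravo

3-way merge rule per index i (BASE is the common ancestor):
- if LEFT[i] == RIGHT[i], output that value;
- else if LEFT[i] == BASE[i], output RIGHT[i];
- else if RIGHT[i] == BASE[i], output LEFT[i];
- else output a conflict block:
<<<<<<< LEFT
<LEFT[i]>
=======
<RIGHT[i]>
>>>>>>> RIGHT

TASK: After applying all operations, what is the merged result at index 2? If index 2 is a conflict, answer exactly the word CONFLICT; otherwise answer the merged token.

Answer: delta

Derivation:
Final LEFT:  [golf, delta, delta]
Final RIGHT: [delta, foxtrot, bravo]
i=0: BASE=charlie L=golf R=delta all differ -> CONFLICT
i=1: BASE=alpha L=delta R=foxtrot all differ -> CONFLICT
i=2: L=delta, R=bravo=BASE -> take LEFT -> delta
Index 2 -> delta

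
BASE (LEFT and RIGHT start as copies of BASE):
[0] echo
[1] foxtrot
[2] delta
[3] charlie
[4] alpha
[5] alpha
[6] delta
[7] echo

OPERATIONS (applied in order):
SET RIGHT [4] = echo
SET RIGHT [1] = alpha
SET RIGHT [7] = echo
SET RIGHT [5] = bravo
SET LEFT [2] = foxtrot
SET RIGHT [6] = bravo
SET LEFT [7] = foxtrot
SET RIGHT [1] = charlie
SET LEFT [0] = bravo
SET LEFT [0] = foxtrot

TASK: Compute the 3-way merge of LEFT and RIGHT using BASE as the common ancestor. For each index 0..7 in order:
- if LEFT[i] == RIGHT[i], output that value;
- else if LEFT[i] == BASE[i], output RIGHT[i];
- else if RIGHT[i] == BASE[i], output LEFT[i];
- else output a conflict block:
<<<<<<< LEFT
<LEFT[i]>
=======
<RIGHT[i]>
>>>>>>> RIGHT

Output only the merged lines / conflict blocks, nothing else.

Final LEFT:  [foxtrot, foxtrot, foxtrot, charlie, alpha, alpha, delta, foxtrot]
Final RIGHT: [echo, charlie, delta, charlie, echo, bravo, bravo, echo]
i=0: L=foxtrot, R=echo=BASE -> take LEFT -> foxtrot
i=1: L=foxtrot=BASE, R=charlie -> take RIGHT -> charlie
i=2: L=foxtrot, R=delta=BASE -> take LEFT -> foxtrot
i=3: L=charlie R=charlie -> agree -> charlie
i=4: L=alpha=BASE, R=echo -> take RIGHT -> echo
i=5: L=alpha=BASE, R=bravo -> take RIGHT -> bravo
i=6: L=delta=BASE, R=bravo -> take RIGHT -> bravo
i=7: L=foxtrot, R=echo=BASE -> take LEFT -> foxtrot

Answer: foxtrot
charlie
foxtrot
charlie
echo
bravo
bravo
foxtrot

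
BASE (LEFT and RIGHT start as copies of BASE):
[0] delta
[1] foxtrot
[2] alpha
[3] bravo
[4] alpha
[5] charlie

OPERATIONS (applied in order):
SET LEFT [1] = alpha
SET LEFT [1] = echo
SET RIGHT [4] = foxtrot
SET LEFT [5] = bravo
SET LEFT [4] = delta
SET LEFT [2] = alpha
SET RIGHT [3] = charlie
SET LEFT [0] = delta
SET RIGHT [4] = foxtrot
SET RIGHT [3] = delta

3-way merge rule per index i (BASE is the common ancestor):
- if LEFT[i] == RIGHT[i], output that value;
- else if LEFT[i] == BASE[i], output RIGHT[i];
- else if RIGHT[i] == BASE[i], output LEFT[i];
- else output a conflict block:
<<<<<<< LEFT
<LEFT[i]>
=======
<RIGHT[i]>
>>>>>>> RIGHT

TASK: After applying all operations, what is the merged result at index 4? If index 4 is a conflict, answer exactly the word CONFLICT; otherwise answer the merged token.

Answer: CONFLICT

Derivation:
Final LEFT:  [delta, echo, alpha, bravo, delta, bravo]
Final RIGHT: [delta, foxtrot, alpha, delta, foxtrot, charlie]
i=0: L=delta R=delta -> agree -> delta
i=1: L=echo, R=foxtrot=BASE -> take LEFT -> echo
i=2: L=alpha R=alpha -> agree -> alpha
i=3: L=bravo=BASE, R=delta -> take RIGHT -> delta
i=4: BASE=alpha L=delta R=foxtrot all differ -> CONFLICT
i=5: L=bravo, R=charlie=BASE -> take LEFT -> bravo
Index 4 -> CONFLICT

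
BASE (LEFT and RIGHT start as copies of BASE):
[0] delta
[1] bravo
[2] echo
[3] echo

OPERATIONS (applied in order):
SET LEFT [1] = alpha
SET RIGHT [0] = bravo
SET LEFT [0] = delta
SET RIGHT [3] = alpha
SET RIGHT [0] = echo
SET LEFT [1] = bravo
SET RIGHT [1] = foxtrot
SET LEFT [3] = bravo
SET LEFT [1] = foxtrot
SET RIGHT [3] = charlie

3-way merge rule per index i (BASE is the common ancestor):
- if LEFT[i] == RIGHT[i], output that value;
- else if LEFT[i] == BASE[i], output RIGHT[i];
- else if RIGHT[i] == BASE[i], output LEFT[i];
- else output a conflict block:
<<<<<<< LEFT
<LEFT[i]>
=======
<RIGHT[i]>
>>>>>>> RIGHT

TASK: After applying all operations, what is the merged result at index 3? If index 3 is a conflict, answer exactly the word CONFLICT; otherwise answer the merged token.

Final LEFT:  [delta, foxtrot, echo, bravo]
Final RIGHT: [echo, foxtrot, echo, charlie]
i=0: L=delta=BASE, R=echo -> take RIGHT -> echo
i=1: L=foxtrot R=foxtrot -> agree -> foxtrot
i=2: L=echo R=echo -> agree -> echo
i=3: BASE=echo L=bravo R=charlie all differ -> CONFLICT
Index 3 -> CONFLICT

Answer: CONFLICT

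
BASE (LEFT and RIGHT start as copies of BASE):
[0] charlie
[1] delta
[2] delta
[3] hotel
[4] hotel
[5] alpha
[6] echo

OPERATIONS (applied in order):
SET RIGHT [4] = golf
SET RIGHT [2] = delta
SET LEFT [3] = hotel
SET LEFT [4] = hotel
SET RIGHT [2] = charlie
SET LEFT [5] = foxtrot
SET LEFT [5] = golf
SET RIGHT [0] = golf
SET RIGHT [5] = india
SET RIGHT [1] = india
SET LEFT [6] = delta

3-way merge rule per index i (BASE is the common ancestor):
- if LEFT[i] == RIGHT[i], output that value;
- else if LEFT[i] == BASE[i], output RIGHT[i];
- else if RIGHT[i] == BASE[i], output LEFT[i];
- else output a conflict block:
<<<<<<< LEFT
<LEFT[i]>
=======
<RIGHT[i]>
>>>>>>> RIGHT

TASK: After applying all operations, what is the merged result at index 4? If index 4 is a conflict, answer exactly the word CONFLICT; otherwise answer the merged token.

Final LEFT:  [charlie, delta, delta, hotel, hotel, golf, delta]
Final RIGHT: [golf, india, charlie, hotel, golf, india, echo]
i=0: L=charlie=BASE, R=golf -> take RIGHT -> golf
i=1: L=delta=BASE, R=india -> take RIGHT -> india
i=2: L=delta=BASE, R=charlie -> take RIGHT -> charlie
i=3: L=hotel R=hotel -> agree -> hotel
i=4: L=hotel=BASE, R=golf -> take RIGHT -> golf
i=5: BASE=alpha L=golf R=india all differ -> CONFLICT
i=6: L=delta, R=echo=BASE -> take LEFT -> delta
Index 4 -> golf

Answer: golf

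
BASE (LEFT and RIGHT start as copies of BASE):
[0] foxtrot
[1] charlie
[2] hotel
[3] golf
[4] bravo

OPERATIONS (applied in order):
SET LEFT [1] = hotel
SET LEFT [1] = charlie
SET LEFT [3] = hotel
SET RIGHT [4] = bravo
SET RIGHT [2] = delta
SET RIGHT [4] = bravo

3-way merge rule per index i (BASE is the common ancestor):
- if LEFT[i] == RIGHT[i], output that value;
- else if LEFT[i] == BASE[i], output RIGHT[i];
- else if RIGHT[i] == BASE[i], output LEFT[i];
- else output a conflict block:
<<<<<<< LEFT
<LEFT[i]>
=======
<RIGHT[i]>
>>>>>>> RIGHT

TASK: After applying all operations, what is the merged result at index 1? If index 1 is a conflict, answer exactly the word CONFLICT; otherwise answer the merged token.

Final LEFT:  [foxtrot, charlie, hotel, hotel, bravo]
Final RIGHT: [foxtrot, charlie, delta, golf, bravo]
i=0: L=foxtrot R=foxtrot -> agree -> foxtrot
i=1: L=charlie R=charlie -> agree -> charlie
i=2: L=hotel=BASE, R=delta -> take RIGHT -> delta
i=3: L=hotel, R=golf=BASE -> take LEFT -> hotel
i=4: L=bravo R=bravo -> agree -> bravo
Index 1 -> charlie

Answer: charlie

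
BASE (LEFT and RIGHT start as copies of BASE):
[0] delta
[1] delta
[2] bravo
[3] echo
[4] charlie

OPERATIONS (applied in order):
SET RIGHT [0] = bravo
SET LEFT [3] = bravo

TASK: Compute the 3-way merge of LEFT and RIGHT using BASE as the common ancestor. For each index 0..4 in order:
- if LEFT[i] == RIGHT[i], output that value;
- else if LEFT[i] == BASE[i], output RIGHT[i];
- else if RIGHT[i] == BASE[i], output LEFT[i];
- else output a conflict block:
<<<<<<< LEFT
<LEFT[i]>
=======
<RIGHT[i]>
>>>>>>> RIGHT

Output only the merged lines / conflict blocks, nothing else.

Answer: bravo
delta
bravo
bravo
charlie

Derivation:
Final LEFT:  [delta, delta, bravo, bravo, charlie]
Final RIGHT: [bravo, delta, bravo, echo, charlie]
i=0: L=delta=BASE, R=bravo -> take RIGHT -> bravo
i=1: L=delta R=delta -> agree -> delta
i=2: L=bravo R=bravo -> agree -> bravo
i=3: L=bravo, R=echo=BASE -> take LEFT -> bravo
i=4: L=charlie R=charlie -> agree -> charlie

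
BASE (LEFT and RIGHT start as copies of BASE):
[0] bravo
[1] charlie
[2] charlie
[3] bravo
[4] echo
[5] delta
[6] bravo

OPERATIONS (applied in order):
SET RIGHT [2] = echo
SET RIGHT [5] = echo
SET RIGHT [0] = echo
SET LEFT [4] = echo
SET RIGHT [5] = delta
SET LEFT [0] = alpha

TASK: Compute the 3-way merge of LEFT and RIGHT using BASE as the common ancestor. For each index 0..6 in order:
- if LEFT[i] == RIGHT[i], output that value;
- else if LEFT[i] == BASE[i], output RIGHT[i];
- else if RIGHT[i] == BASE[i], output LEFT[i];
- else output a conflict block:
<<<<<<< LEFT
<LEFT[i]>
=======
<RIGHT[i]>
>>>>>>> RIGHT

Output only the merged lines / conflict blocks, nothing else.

Answer: <<<<<<< LEFT
alpha
=======
echo
>>>>>>> RIGHT
charlie
echo
bravo
echo
delta
bravo

Derivation:
Final LEFT:  [alpha, charlie, charlie, bravo, echo, delta, bravo]
Final RIGHT: [echo, charlie, echo, bravo, echo, delta, bravo]
i=0: BASE=bravo L=alpha R=echo all differ -> CONFLICT
i=1: L=charlie R=charlie -> agree -> charlie
i=2: L=charlie=BASE, R=echo -> take RIGHT -> echo
i=3: L=bravo R=bravo -> agree -> bravo
i=4: L=echo R=echo -> agree -> echo
i=5: L=delta R=delta -> agree -> delta
i=6: L=bravo R=bravo -> agree -> bravo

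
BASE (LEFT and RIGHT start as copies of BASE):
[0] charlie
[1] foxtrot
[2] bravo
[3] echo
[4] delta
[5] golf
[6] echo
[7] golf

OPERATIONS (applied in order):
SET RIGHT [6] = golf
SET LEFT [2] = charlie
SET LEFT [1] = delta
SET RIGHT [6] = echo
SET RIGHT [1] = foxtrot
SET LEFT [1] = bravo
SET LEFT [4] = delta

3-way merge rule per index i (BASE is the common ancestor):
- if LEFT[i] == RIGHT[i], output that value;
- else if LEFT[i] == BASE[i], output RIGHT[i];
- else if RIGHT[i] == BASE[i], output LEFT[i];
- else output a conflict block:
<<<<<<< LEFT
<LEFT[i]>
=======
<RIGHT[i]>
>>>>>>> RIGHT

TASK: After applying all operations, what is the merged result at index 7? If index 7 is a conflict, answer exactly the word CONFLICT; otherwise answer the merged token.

Answer: golf

Derivation:
Final LEFT:  [charlie, bravo, charlie, echo, delta, golf, echo, golf]
Final RIGHT: [charlie, foxtrot, bravo, echo, delta, golf, echo, golf]
i=0: L=charlie R=charlie -> agree -> charlie
i=1: L=bravo, R=foxtrot=BASE -> take LEFT -> bravo
i=2: L=charlie, R=bravo=BASE -> take LEFT -> charlie
i=3: L=echo R=echo -> agree -> echo
i=4: L=delta R=delta -> agree -> delta
i=5: L=golf R=golf -> agree -> golf
i=6: L=echo R=echo -> agree -> echo
i=7: L=golf R=golf -> agree -> golf
Index 7 -> golf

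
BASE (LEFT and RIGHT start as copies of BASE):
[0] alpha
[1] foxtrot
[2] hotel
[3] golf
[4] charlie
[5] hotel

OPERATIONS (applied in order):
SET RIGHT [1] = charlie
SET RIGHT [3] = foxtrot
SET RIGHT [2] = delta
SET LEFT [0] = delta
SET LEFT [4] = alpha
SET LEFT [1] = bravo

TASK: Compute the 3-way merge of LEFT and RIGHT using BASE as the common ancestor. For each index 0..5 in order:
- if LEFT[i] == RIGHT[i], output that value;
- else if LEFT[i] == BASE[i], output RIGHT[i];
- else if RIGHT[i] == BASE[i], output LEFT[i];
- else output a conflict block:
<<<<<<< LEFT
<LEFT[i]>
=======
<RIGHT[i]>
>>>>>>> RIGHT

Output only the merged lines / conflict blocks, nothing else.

Answer: delta
<<<<<<< LEFT
bravo
=======
charlie
>>>>>>> RIGHT
delta
foxtrot
alpha
hotel

Derivation:
Final LEFT:  [delta, bravo, hotel, golf, alpha, hotel]
Final RIGHT: [alpha, charlie, delta, foxtrot, charlie, hotel]
i=0: L=delta, R=alpha=BASE -> take LEFT -> delta
i=1: BASE=foxtrot L=bravo R=charlie all differ -> CONFLICT
i=2: L=hotel=BASE, R=delta -> take RIGHT -> delta
i=3: L=golf=BASE, R=foxtrot -> take RIGHT -> foxtrot
i=4: L=alpha, R=charlie=BASE -> take LEFT -> alpha
i=5: L=hotel R=hotel -> agree -> hotel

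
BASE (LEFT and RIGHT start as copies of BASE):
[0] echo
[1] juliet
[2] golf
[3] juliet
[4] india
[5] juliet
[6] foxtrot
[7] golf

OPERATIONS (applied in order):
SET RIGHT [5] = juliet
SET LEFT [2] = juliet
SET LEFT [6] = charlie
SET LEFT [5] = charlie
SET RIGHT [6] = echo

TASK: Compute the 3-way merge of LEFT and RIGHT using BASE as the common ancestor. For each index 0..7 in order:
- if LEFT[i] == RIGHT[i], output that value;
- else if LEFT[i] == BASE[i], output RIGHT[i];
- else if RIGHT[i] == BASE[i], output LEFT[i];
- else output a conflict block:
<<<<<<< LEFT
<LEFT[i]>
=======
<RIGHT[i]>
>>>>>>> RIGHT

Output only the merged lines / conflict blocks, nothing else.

Answer: echo
juliet
juliet
juliet
india
charlie
<<<<<<< LEFT
charlie
=======
echo
>>>>>>> RIGHT
golf

Derivation:
Final LEFT:  [echo, juliet, juliet, juliet, india, charlie, charlie, golf]
Final RIGHT: [echo, juliet, golf, juliet, india, juliet, echo, golf]
i=0: L=echo R=echo -> agree -> echo
i=1: L=juliet R=juliet -> agree -> juliet
i=2: L=juliet, R=golf=BASE -> take LEFT -> juliet
i=3: L=juliet R=juliet -> agree -> juliet
i=4: L=india R=india -> agree -> india
i=5: L=charlie, R=juliet=BASE -> take LEFT -> charlie
i=6: BASE=foxtrot L=charlie R=echo all differ -> CONFLICT
i=7: L=golf R=golf -> agree -> golf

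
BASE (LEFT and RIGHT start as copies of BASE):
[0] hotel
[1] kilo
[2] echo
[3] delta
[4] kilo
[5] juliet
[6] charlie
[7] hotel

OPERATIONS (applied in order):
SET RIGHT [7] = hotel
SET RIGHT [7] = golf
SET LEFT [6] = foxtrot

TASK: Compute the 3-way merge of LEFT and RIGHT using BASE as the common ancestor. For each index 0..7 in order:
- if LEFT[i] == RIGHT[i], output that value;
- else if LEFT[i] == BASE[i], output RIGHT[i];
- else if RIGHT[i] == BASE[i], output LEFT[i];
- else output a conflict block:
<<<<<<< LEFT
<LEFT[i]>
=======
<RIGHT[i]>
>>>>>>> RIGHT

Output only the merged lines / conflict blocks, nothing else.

Final LEFT:  [hotel, kilo, echo, delta, kilo, juliet, foxtrot, hotel]
Final RIGHT: [hotel, kilo, echo, delta, kilo, juliet, charlie, golf]
i=0: L=hotel R=hotel -> agree -> hotel
i=1: L=kilo R=kilo -> agree -> kilo
i=2: L=echo R=echo -> agree -> echo
i=3: L=delta R=delta -> agree -> delta
i=4: L=kilo R=kilo -> agree -> kilo
i=5: L=juliet R=juliet -> agree -> juliet
i=6: L=foxtrot, R=charlie=BASE -> take LEFT -> foxtrot
i=7: L=hotel=BASE, R=golf -> take RIGHT -> golf

Answer: hotel
kilo
echo
delta
kilo
juliet
foxtrot
golf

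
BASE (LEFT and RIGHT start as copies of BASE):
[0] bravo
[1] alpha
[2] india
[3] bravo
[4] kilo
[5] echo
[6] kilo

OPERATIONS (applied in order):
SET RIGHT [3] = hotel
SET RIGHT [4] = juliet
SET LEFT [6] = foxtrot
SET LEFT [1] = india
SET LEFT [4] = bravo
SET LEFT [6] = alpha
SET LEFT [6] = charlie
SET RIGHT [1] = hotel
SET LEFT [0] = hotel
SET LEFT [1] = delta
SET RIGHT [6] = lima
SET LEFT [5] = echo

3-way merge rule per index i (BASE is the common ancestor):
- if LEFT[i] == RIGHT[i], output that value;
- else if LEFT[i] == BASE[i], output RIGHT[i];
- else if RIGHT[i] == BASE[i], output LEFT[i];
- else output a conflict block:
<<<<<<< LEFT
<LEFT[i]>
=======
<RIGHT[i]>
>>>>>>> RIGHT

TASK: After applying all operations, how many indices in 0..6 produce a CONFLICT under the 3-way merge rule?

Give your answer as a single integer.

Answer: 3

Derivation:
Final LEFT:  [hotel, delta, india, bravo, bravo, echo, charlie]
Final RIGHT: [bravo, hotel, india, hotel, juliet, echo, lima]
i=0: L=hotel, R=bravo=BASE -> take LEFT -> hotel
i=1: BASE=alpha L=delta R=hotel all differ -> CONFLICT
i=2: L=india R=india -> agree -> india
i=3: L=bravo=BASE, R=hotel -> take RIGHT -> hotel
i=4: BASE=kilo L=bravo R=juliet all differ -> CONFLICT
i=5: L=echo R=echo -> agree -> echo
i=6: BASE=kilo L=charlie R=lima all differ -> CONFLICT
Conflict count: 3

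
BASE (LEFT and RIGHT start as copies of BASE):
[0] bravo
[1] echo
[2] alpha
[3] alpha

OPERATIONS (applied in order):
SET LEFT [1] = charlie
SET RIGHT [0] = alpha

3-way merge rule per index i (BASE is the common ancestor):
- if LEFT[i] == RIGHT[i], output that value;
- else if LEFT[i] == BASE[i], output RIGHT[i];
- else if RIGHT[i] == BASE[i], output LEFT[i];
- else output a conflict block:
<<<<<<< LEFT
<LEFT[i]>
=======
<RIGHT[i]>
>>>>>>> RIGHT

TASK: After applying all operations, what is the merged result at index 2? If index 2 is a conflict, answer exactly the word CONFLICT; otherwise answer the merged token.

Answer: alpha

Derivation:
Final LEFT:  [bravo, charlie, alpha, alpha]
Final RIGHT: [alpha, echo, alpha, alpha]
i=0: L=bravo=BASE, R=alpha -> take RIGHT -> alpha
i=1: L=charlie, R=echo=BASE -> take LEFT -> charlie
i=2: L=alpha R=alpha -> agree -> alpha
i=3: L=alpha R=alpha -> agree -> alpha
Index 2 -> alpha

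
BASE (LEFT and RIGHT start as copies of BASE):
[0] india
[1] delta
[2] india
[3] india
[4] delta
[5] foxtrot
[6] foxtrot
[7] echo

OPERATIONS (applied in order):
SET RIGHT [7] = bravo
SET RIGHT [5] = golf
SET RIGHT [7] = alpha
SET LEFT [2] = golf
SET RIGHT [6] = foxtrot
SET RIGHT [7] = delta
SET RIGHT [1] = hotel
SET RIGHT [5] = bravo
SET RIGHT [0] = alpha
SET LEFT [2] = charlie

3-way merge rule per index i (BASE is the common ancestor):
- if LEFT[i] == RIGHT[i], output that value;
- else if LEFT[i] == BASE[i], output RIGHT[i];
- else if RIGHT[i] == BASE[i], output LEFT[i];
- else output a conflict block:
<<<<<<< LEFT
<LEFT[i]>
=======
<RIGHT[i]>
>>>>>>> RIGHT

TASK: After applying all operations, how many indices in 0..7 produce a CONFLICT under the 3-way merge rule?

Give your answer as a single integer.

Answer: 0

Derivation:
Final LEFT:  [india, delta, charlie, india, delta, foxtrot, foxtrot, echo]
Final RIGHT: [alpha, hotel, india, india, delta, bravo, foxtrot, delta]
i=0: L=india=BASE, R=alpha -> take RIGHT -> alpha
i=1: L=delta=BASE, R=hotel -> take RIGHT -> hotel
i=2: L=charlie, R=india=BASE -> take LEFT -> charlie
i=3: L=india R=india -> agree -> india
i=4: L=delta R=delta -> agree -> delta
i=5: L=foxtrot=BASE, R=bravo -> take RIGHT -> bravo
i=6: L=foxtrot R=foxtrot -> agree -> foxtrot
i=7: L=echo=BASE, R=delta -> take RIGHT -> delta
Conflict count: 0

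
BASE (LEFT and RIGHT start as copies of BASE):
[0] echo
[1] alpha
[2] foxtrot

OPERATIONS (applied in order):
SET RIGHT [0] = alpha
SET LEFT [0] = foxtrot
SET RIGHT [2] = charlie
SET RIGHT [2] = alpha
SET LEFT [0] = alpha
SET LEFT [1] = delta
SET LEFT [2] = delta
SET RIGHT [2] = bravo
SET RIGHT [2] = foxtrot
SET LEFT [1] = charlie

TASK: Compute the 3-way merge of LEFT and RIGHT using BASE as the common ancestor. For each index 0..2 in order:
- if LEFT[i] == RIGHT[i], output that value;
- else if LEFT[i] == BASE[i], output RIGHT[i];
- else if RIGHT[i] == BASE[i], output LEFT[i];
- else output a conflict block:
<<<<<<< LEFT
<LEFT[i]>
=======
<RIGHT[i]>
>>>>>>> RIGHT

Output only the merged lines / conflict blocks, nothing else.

Answer: alpha
charlie
delta

Derivation:
Final LEFT:  [alpha, charlie, delta]
Final RIGHT: [alpha, alpha, foxtrot]
i=0: L=alpha R=alpha -> agree -> alpha
i=1: L=charlie, R=alpha=BASE -> take LEFT -> charlie
i=2: L=delta, R=foxtrot=BASE -> take LEFT -> delta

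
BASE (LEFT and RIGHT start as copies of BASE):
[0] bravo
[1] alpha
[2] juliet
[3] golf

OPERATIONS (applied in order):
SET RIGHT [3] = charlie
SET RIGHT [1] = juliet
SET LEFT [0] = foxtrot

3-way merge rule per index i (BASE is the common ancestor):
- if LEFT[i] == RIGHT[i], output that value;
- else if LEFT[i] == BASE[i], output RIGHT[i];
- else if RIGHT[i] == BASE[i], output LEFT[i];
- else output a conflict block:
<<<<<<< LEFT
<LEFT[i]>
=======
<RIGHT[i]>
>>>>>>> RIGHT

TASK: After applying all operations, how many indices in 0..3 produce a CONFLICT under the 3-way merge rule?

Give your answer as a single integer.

Answer: 0

Derivation:
Final LEFT:  [foxtrot, alpha, juliet, golf]
Final RIGHT: [bravo, juliet, juliet, charlie]
i=0: L=foxtrot, R=bravo=BASE -> take LEFT -> foxtrot
i=1: L=alpha=BASE, R=juliet -> take RIGHT -> juliet
i=2: L=juliet R=juliet -> agree -> juliet
i=3: L=golf=BASE, R=charlie -> take RIGHT -> charlie
Conflict count: 0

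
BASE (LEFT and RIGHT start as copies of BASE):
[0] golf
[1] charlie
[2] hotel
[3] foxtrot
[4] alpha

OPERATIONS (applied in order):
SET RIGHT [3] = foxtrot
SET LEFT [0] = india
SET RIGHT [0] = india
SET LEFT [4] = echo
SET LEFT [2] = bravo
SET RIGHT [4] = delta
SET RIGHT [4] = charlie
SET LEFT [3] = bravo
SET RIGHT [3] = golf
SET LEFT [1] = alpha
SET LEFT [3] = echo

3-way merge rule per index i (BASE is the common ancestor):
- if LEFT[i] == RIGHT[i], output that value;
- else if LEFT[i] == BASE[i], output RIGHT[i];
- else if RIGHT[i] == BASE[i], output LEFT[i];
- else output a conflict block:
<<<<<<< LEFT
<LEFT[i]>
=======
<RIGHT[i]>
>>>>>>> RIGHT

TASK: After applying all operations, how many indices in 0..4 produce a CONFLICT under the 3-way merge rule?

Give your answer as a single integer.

Final LEFT:  [india, alpha, bravo, echo, echo]
Final RIGHT: [india, charlie, hotel, golf, charlie]
i=0: L=india R=india -> agree -> india
i=1: L=alpha, R=charlie=BASE -> take LEFT -> alpha
i=2: L=bravo, R=hotel=BASE -> take LEFT -> bravo
i=3: BASE=foxtrot L=echo R=golf all differ -> CONFLICT
i=4: BASE=alpha L=echo R=charlie all differ -> CONFLICT
Conflict count: 2

Answer: 2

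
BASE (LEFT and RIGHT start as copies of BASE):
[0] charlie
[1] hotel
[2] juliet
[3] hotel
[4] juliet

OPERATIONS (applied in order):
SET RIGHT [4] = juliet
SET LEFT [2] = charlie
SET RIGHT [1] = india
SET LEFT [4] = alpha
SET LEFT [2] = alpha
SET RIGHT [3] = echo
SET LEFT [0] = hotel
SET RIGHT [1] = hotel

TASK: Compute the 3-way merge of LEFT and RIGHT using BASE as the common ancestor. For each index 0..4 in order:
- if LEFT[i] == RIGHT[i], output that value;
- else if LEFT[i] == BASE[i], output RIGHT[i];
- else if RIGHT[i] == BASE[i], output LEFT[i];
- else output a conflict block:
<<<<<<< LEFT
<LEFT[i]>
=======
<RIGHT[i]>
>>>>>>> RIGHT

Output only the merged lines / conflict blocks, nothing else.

Final LEFT:  [hotel, hotel, alpha, hotel, alpha]
Final RIGHT: [charlie, hotel, juliet, echo, juliet]
i=0: L=hotel, R=charlie=BASE -> take LEFT -> hotel
i=1: L=hotel R=hotel -> agree -> hotel
i=2: L=alpha, R=juliet=BASE -> take LEFT -> alpha
i=3: L=hotel=BASE, R=echo -> take RIGHT -> echo
i=4: L=alpha, R=juliet=BASE -> take LEFT -> alpha

Answer: hotel
hotel
alpha
echo
alpha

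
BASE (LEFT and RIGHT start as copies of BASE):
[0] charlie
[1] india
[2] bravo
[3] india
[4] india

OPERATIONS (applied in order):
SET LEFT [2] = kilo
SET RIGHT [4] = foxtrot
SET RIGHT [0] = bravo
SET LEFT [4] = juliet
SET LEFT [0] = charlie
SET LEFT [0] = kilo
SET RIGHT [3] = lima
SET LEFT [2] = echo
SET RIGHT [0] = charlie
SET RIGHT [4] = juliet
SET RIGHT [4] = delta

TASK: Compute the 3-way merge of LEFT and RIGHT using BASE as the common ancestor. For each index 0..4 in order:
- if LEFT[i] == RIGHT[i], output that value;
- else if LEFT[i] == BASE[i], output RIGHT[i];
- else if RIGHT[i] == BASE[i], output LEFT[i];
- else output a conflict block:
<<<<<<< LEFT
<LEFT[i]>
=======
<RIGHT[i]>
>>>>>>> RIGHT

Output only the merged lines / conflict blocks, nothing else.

Final LEFT:  [kilo, india, echo, india, juliet]
Final RIGHT: [charlie, india, bravo, lima, delta]
i=0: L=kilo, R=charlie=BASE -> take LEFT -> kilo
i=1: L=india R=india -> agree -> india
i=2: L=echo, R=bravo=BASE -> take LEFT -> echo
i=3: L=india=BASE, R=lima -> take RIGHT -> lima
i=4: BASE=india L=juliet R=delta all differ -> CONFLICT

Answer: kilo
india
echo
lima
<<<<<<< LEFT
juliet
=======
delta
>>>>>>> RIGHT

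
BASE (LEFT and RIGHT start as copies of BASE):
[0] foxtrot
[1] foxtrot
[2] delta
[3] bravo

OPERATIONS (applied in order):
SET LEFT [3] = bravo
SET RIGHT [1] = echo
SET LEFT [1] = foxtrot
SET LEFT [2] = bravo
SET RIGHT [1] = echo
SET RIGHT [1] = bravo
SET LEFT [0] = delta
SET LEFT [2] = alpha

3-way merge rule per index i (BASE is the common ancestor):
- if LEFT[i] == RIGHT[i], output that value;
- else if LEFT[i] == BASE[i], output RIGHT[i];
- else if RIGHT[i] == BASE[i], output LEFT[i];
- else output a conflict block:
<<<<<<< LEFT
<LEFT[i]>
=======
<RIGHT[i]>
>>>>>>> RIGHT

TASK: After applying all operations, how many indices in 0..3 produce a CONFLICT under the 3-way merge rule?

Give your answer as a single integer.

Answer: 0

Derivation:
Final LEFT:  [delta, foxtrot, alpha, bravo]
Final RIGHT: [foxtrot, bravo, delta, bravo]
i=0: L=delta, R=foxtrot=BASE -> take LEFT -> delta
i=1: L=foxtrot=BASE, R=bravo -> take RIGHT -> bravo
i=2: L=alpha, R=delta=BASE -> take LEFT -> alpha
i=3: L=bravo R=bravo -> agree -> bravo
Conflict count: 0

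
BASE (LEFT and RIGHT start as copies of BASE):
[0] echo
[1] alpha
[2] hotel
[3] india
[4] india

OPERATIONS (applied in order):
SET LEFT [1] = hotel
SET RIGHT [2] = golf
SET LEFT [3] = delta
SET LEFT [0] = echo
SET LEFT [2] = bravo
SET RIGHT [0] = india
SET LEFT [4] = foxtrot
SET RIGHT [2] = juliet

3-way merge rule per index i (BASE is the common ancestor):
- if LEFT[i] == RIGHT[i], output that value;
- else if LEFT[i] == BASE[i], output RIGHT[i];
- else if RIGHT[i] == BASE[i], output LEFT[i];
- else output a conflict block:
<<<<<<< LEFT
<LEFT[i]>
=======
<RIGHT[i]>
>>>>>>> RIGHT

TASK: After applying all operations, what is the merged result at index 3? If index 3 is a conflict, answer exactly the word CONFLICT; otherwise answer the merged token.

Final LEFT:  [echo, hotel, bravo, delta, foxtrot]
Final RIGHT: [india, alpha, juliet, india, india]
i=0: L=echo=BASE, R=india -> take RIGHT -> india
i=1: L=hotel, R=alpha=BASE -> take LEFT -> hotel
i=2: BASE=hotel L=bravo R=juliet all differ -> CONFLICT
i=3: L=delta, R=india=BASE -> take LEFT -> delta
i=4: L=foxtrot, R=india=BASE -> take LEFT -> foxtrot
Index 3 -> delta

Answer: delta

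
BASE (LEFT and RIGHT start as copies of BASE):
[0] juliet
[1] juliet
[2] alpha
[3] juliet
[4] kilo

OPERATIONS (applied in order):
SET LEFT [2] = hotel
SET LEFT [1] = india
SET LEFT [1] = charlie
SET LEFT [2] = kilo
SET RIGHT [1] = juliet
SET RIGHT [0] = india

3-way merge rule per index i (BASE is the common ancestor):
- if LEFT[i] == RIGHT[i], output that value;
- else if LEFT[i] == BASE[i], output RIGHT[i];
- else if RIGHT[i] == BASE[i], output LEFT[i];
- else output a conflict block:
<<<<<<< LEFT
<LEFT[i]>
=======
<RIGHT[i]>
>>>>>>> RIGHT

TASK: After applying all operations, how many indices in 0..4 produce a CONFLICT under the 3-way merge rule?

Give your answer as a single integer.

Answer: 0

Derivation:
Final LEFT:  [juliet, charlie, kilo, juliet, kilo]
Final RIGHT: [india, juliet, alpha, juliet, kilo]
i=0: L=juliet=BASE, R=india -> take RIGHT -> india
i=1: L=charlie, R=juliet=BASE -> take LEFT -> charlie
i=2: L=kilo, R=alpha=BASE -> take LEFT -> kilo
i=3: L=juliet R=juliet -> agree -> juliet
i=4: L=kilo R=kilo -> agree -> kilo
Conflict count: 0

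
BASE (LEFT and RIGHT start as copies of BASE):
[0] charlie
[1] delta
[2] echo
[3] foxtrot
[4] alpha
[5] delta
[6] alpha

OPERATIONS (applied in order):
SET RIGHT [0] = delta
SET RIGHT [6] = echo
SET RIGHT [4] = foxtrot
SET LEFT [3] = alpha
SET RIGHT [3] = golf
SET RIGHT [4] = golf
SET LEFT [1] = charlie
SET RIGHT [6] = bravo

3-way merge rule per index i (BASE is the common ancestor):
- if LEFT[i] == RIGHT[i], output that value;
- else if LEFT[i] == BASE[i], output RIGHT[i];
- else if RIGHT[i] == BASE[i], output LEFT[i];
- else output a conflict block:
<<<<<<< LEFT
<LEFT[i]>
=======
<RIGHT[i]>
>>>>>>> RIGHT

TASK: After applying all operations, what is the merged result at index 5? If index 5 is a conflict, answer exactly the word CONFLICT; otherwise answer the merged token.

Answer: delta

Derivation:
Final LEFT:  [charlie, charlie, echo, alpha, alpha, delta, alpha]
Final RIGHT: [delta, delta, echo, golf, golf, delta, bravo]
i=0: L=charlie=BASE, R=delta -> take RIGHT -> delta
i=1: L=charlie, R=delta=BASE -> take LEFT -> charlie
i=2: L=echo R=echo -> agree -> echo
i=3: BASE=foxtrot L=alpha R=golf all differ -> CONFLICT
i=4: L=alpha=BASE, R=golf -> take RIGHT -> golf
i=5: L=delta R=delta -> agree -> delta
i=6: L=alpha=BASE, R=bravo -> take RIGHT -> bravo
Index 5 -> delta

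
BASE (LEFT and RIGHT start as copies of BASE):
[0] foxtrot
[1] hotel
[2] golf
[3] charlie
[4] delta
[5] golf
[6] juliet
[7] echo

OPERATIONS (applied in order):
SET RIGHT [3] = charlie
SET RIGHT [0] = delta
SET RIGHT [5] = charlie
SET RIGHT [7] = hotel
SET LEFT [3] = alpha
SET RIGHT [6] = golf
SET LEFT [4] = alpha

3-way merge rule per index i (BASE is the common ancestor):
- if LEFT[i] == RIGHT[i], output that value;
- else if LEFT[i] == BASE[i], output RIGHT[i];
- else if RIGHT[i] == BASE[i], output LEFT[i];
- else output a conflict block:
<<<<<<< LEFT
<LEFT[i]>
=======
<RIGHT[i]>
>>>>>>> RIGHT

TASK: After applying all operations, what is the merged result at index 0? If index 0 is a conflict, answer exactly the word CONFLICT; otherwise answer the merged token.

Answer: delta

Derivation:
Final LEFT:  [foxtrot, hotel, golf, alpha, alpha, golf, juliet, echo]
Final RIGHT: [delta, hotel, golf, charlie, delta, charlie, golf, hotel]
i=0: L=foxtrot=BASE, R=delta -> take RIGHT -> delta
i=1: L=hotel R=hotel -> agree -> hotel
i=2: L=golf R=golf -> agree -> golf
i=3: L=alpha, R=charlie=BASE -> take LEFT -> alpha
i=4: L=alpha, R=delta=BASE -> take LEFT -> alpha
i=5: L=golf=BASE, R=charlie -> take RIGHT -> charlie
i=6: L=juliet=BASE, R=golf -> take RIGHT -> golf
i=7: L=echo=BASE, R=hotel -> take RIGHT -> hotel
Index 0 -> delta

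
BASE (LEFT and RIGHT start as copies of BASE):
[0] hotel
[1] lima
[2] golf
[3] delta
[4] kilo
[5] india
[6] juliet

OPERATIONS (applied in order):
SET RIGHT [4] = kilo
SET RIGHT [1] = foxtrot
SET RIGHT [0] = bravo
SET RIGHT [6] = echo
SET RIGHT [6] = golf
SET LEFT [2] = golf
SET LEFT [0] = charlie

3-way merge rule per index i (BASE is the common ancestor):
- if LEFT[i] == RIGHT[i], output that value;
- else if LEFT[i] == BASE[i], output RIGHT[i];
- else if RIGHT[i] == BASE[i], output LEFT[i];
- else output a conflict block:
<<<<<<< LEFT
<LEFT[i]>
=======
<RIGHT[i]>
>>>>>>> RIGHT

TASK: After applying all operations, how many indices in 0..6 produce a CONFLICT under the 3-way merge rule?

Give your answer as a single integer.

Final LEFT:  [charlie, lima, golf, delta, kilo, india, juliet]
Final RIGHT: [bravo, foxtrot, golf, delta, kilo, india, golf]
i=0: BASE=hotel L=charlie R=bravo all differ -> CONFLICT
i=1: L=lima=BASE, R=foxtrot -> take RIGHT -> foxtrot
i=2: L=golf R=golf -> agree -> golf
i=3: L=delta R=delta -> agree -> delta
i=4: L=kilo R=kilo -> agree -> kilo
i=5: L=india R=india -> agree -> india
i=6: L=juliet=BASE, R=golf -> take RIGHT -> golf
Conflict count: 1

Answer: 1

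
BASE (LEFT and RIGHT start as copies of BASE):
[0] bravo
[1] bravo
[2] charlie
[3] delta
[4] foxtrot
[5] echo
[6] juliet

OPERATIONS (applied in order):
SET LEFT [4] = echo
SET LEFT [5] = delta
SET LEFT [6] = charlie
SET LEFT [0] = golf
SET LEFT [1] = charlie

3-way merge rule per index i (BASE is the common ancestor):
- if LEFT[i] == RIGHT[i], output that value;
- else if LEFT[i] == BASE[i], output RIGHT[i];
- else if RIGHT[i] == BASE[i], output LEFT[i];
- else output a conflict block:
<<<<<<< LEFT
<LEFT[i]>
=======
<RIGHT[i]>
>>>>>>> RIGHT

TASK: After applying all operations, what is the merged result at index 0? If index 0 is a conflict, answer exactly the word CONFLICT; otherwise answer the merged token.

Answer: golf

Derivation:
Final LEFT:  [golf, charlie, charlie, delta, echo, delta, charlie]
Final RIGHT: [bravo, bravo, charlie, delta, foxtrot, echo, juliet]
i=0: L=golf, R=bravo=BASE -> take LEFT -> golf
i=1: L=charlie, R=bravo=BASE -> take LEFT -> charlie
i=2: L=charlie R=charlie -> agree -> charlie
i=3: L=delta R=delta -> agree -> delta
i=4: L=echo, R=foxtrot=BASE -> take LEFT -> echo
i=5: L=delta, R=echo=BASE -> take LEFT -> delta
i=6: L=charlie, R=juliet=BASE -> take LEFT -> charlie
Index 0 -> golf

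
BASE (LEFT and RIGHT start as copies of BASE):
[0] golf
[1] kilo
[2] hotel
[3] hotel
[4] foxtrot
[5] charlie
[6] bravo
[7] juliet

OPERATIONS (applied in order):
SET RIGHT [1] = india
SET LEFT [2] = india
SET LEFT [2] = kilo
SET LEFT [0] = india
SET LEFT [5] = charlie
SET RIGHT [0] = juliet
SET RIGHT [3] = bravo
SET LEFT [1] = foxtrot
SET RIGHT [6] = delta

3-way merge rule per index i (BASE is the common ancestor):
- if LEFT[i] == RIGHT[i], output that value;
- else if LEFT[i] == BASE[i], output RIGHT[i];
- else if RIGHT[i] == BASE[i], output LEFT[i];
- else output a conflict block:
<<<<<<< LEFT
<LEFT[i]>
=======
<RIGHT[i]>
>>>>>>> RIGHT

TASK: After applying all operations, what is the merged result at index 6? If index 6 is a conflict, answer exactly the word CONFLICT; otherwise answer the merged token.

Final LEFT:  [india, foxtrot, kilo, hotel, foxtrot, charlie, bravo, juliet]
Final RIGHT: [juliet, india, hotel, bravo, foxtrot, charlie, delta, juliet]
i=0: BASE=golf L=india R=juliet all differ -> CONFLICT
i=1: BASE=kilo L=foxtrot R=india all differ -> CONFLICT
i=2: L=kilo, R=hotel=BASE -> take LEFT -> kilo
i=3: L=hotel=BASE, R=bravo -> take RIGHT -> bravo
i=4: L=foxtrot R=foxtrot -> agree -> foxtrot
i=5: L=charlie R=charlie -> agree -> charlie
i=6: L=bravo=BASE, R=delta -> take RIGHT -> delta
i=7: L=juliet R=juliet -> agree -> juliet
Index 6 -> delta

Answer: delta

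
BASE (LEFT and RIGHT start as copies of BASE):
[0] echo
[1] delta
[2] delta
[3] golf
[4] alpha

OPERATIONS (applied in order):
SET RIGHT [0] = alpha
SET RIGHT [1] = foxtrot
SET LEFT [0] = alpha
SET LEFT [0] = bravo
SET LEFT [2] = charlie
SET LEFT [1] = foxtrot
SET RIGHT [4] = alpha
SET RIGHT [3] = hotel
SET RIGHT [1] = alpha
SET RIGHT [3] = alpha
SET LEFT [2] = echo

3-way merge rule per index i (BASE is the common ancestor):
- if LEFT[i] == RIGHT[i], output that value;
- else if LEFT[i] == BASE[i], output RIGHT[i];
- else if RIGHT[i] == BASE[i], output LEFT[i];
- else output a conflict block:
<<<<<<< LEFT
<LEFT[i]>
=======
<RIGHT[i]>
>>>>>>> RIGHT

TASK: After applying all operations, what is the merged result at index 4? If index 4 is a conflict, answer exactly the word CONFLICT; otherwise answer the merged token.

Answer: alpha

Derivation:
Final LEFT:  [bravo, foxtrot, echo, golf, alpha]
Final RIGHT: [alpha, alpha, delta, alpha, alpha]
i=0: BASE=echo L=bravo R=alpha all differ -> CONFLICT
i=1: BASE=delta L=foxtrot R=alpha all differ -> CONFLICT
i=2: L=echo, R=delta=BASE -> take LEFT -> echo
i=3: L=golf=BASE, R=alpha -> take RIGHT -> alpha
i=4: L=alpha R=alpha -> agree -> alpha
Index 4 -> alpha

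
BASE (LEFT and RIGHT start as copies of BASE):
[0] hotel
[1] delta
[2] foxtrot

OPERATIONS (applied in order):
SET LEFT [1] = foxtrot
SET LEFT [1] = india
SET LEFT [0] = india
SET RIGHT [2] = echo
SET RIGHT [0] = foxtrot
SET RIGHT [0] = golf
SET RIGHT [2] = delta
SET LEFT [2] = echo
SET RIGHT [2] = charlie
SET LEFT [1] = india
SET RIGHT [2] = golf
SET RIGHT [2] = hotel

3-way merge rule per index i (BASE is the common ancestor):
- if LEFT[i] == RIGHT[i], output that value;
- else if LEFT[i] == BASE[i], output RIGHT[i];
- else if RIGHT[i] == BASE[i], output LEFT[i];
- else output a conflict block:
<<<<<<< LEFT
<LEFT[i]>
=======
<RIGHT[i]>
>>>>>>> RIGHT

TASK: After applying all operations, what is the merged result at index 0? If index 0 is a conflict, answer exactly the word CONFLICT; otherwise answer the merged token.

Final LEFT:  [india, india, echo]
Final RIGHT: [golf, delta, hotel]
i=0: BASE=hotel L=india R=golf all differ -> CONFLICT
i=1: L=india, R=delta=BASE -> take LEFT -> india
i=2: BASE=foxtrot L=echo R=hotel all differ -> CONFLICT
Index 0 -> CONFLICT

Answer: CONFLICT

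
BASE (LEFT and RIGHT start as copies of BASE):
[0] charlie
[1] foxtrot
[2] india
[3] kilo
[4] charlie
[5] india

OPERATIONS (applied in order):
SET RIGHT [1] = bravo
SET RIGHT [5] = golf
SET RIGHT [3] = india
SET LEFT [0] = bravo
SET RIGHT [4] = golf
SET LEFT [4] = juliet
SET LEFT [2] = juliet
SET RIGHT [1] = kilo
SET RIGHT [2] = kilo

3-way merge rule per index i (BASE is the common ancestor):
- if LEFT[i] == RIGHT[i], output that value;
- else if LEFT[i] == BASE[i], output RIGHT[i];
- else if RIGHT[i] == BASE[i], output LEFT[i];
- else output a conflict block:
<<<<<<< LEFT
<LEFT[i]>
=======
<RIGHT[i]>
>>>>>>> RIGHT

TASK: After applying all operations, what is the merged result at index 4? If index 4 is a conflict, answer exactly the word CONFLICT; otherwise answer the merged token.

Answer: CONFLICT

Derivation:
Final LEFT:  [bravo, foxtrot, juliet, kilo, juliet, india]
Final RIGHT: [charlie, kilo, kilo, india, golf, golf]
i=0: L=bravo, R=charlie=BASE -> take LEFT -> bravo
i=1: L=foxtrot=BASE, R=kilo -> take RIGHT -> kilo
i=2: BASE=india L=juliet R=kilo all differ -> CONFLICT
i=3: L=kilo=BASE, R=india -> take RIGHT -> india
i=4: BASE=charlie L=juliet R=golf all differ -> CONFLICT
i=5: L=india=BASE, R=golf -> take RIGHT -> golf
Index 4 -> CONFLICT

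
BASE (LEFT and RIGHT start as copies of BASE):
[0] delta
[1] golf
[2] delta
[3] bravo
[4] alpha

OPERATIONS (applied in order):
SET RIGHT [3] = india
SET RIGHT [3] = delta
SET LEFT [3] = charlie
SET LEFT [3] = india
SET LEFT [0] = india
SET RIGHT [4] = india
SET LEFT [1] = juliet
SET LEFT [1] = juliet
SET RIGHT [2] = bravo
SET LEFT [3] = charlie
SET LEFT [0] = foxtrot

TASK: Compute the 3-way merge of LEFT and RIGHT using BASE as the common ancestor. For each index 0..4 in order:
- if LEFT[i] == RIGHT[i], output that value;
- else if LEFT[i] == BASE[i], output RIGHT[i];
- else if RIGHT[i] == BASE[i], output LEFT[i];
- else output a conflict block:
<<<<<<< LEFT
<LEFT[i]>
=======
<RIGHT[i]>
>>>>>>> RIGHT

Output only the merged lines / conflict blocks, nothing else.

Answer: foxtrot
juliet
bravo
<<<<<<< LEFT
charlie
=======
delta
>>>>>>> RIGHT
india

Derivation:
Final LEFT:  [foxtrot, juliet, delta, charlie, alpha]
Final RIGHT: [delta, golf, bravo, delta, india]
i=0: L=foxtrot, R=delta=BASE -> take LEFT -> foxtrot
i=1: L=juliet, R=golf=BASE -> take LEFT -> juliet
i=2: L=delta=BASE, R=bravo -> take RIGHT -> bravo
i=3: BASE=bravo L=charlie R=delta all differ -> CONFLICT
i=4: L=alpha=BASE, R=india -> take RIGHT -> india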